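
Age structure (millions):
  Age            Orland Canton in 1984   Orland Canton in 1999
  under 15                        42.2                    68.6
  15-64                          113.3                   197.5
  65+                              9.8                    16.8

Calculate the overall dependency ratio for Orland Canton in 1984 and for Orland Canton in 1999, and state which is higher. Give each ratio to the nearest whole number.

Orland Canton in 1984: (42.2 + 9.8) / 113.3 × 100 = 52.0 / 113.3 × 100 = 46
Orland Canton in 1999: (68.6 + 16.8) / 197.5 × 100 = 85.4 / 197.5 × 100 = 43

Orland Canton in 1984: 46
Orland Canton in 1999: 43
Higher: Orland Canton in 1984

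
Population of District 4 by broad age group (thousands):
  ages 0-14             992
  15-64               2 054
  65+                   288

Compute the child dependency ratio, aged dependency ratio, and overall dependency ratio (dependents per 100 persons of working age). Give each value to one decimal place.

Youth dependency ratio: 48.3
Old-age dependency ratio: 14.0
Total dependency ratio: 62.3

Youth dependency ratio = 992 / 2 054 × 100 = 48.3
Old-age dependency ratio = 288 / 2 054 × 100 = 14.0
Total dependency ratio = (992 + 288) / 2 054 × 100 = 1 280 / 2 054 × 100 = 62.3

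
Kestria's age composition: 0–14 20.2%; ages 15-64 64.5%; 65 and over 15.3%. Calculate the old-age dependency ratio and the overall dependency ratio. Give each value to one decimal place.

Old-age dependency ratio: 23.7
Total dependency ratio: 55.0

Old-age dependency ratio = 15.3 / 64.5 × 100 = 23.7
Total dependency ratio = (20.2 + 15.3) / 64.5 × 100 = 35.5 / 64.5 × 100 = 55.0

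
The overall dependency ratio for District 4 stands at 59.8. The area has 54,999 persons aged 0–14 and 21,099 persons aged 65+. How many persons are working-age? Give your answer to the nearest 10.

Total dependency ratio = (youth + elderly) / working-age × 100
59.8 = (54,999 + 21,099) / W × 100
⇒ 127,250

Working-age: 127,250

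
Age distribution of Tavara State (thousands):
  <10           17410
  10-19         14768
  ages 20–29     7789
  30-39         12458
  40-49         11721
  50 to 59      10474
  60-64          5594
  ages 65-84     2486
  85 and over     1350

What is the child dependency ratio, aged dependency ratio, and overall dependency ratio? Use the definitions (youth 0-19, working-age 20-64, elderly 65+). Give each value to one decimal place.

0–19: 17410 + 14768 = 32178
20–64: 7789 + 12458 + 11721 + 10474 + 5594 = 48036
65+: 2486 + 1350 = 3836
Youth dependency ratio = 32178 / 48036 × 100 = 67.0
Old-age dependency ratio = 3836 / 48036 × 100 = 8.0
Total dependency ratio = (32178 + 3836) / 48036 × 100 = 36014 / 48036 × 100 = 75.0

Youth dependency ratio: 67.0
Old-age dependency ratio: 8.0
Total dependency ratio: 75.0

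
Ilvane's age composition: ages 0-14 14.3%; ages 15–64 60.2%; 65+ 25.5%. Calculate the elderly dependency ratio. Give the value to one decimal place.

Old-age dependency ratio = 25.5 / 60.2 × 100 = 42.4

Old-age dependency ratio: 42.4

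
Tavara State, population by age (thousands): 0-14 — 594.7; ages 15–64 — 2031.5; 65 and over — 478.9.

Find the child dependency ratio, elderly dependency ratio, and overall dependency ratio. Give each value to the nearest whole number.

Youth dependency ratio = 594.7 / 2031.5 × 100 = 29
Old-age dependency ratio = 478.9 / 2031.5 × 100 = 24
Total dependency ratio = (594.7 + 478.9) / 2031.5 × 100 = 1073.6 / 2031.5 × 100 = 53

Youth dependency ratio: 29
Old-age dependency ratio: 24
Total dependency ratio: 53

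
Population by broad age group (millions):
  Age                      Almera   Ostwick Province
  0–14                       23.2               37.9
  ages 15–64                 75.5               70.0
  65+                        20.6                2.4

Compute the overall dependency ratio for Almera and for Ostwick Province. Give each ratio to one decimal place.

Almera: 58.0
Ostwick Province: 57.6

Almera: (23.2 + 20.6) / 75.5 × 100 = 43.8 / 75.5 × 100 = 58.0
Ostwick Province: (37.9 + 2.4) / 70.0 × 100 = 40.3 / 70.0 × 100 = 57.6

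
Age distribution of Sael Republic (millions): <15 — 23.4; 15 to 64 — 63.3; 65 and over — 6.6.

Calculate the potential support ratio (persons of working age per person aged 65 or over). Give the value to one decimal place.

Potential support ratio: 9.6

Potential support ratio = 63.3 / 6.6 = 9.6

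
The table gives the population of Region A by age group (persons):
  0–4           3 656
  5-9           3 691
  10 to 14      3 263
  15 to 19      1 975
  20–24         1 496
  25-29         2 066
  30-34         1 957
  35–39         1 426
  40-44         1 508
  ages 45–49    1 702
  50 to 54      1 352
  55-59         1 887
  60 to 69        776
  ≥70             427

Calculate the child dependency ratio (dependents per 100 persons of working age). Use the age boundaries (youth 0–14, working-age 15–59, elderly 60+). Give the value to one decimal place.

Youth dependency ratio: 69.0

0–14: 3 656 + 3 691 + 3 263 = 10 610
15–59: 1 975 + 1 496 + 2 066 + 1 957 + 1 426 + 1 508 + 1 702 + 1 352 + 1 887 = 15 369
60+: 776 + 427 = 1 203
Youth dependency ratio = 10 610 / 15 369 × 100 = 69.0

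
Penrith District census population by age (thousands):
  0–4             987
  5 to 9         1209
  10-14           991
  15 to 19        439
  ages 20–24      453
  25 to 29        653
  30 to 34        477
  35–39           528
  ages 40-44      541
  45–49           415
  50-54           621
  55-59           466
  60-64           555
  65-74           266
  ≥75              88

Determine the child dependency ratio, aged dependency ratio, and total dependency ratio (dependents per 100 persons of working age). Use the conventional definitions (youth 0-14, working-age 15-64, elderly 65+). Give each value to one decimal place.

Youth dependency ratio: 61.9
Old-age dependency ratio: 6.9
Total dependency ratio: 68.8

0–14: 987 + 1209 + 991 = 3187
15–64: 439 + 453 + 653 + 477 + 528 + 541 + 415 + 621 + 466 + 555 = 5148
65+: 266 + 88 = 354
Youth dependency ratio = 3187 / 5148 × 100 = 61.9
Old-age dependency ratio = 354 / 5148 × 100 = 6.9
Total dependency ratio = (3187 + 354) / 5148 × 100 = 3541 / 5148 × 100 = 68.8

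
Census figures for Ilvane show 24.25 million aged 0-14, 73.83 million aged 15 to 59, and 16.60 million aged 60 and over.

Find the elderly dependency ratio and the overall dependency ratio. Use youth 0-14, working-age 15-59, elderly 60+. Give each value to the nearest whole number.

Old-age dependency ratio = 16.60 / 73.83 × 100 = 22
Total dependency ratio = (24.25 + 16.60) / 73.83 × 100 = 40.85 / 73.83 × 100 = 55

Old-age dependency ratio: 22
Total dependency ratio: 55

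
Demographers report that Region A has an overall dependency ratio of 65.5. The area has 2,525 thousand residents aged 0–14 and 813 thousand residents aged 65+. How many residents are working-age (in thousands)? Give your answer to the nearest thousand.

Total dependency ratio = (youth + elderly) / working-age × 100
65.5 = (2,525 + 813) / W × 100
⇒ 5,096

Working-age: 5,096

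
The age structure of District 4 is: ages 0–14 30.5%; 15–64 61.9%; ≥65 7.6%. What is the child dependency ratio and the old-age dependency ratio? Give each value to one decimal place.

Youth dependency ratio = 30.5 / 61.9 × 100 = 49.3
Old-age dependency ratio = 7.6 / 61.9 × 100 = 12.3

Youth dependency ratio: 49.3
Old-age dependency ratio: 12.3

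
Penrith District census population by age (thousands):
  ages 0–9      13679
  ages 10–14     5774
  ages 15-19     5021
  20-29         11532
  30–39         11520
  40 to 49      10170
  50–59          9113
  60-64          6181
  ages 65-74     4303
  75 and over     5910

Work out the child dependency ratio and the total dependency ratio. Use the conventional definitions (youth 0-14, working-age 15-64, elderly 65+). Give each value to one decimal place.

0–14: 13679 + 5774 = 19453
15–64: 5021 + 11532 + 11520 + 10170 + 9113 + 6181 = 53537
65+: 4303 + 5910 = 10213
Youth dependency ratio = 19453 / 53537 × 100 = 36.3
Total dependency ratio = (19453 + 10213) / 53537 × 100 = 29666 / 53537 × 100 = 55.4

Youth dependency ratio: 36.3
Total dependency ratio: 55.4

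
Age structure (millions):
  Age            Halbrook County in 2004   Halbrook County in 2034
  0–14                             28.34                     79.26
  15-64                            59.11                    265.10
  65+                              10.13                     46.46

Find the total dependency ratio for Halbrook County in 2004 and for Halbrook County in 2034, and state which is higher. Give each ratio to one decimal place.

Halbrook County in 2004: 65.1
Halbrook County in 2034: 47.4
Higher: Halbrook County in 2004

Halbrook County in 2004: (28.34 + 10.13) / 59.11 × 100 = 38.47 / 59.11 × 100 = 65.1
Halbrook County in 2034: (79.26 + 46.46) / 265.10 × 100 = 125.72 / 265.10 × 100 = 47.4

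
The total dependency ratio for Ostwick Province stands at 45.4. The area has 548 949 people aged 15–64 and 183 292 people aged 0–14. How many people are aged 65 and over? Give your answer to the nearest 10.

Total dependency ratio = (youth + elderly) / working-age × 100
45.4 = (183 292 + E) / 548 949 × 100
⇒ 65 930

Aged 65 and over: 65 930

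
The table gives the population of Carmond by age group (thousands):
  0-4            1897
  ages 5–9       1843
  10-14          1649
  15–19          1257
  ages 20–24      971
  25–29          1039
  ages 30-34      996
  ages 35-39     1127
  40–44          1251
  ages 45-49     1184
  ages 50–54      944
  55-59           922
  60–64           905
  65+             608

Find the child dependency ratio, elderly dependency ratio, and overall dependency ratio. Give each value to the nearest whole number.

0–14: 1897 + 1843 + 1649 = 5389
15–64: 1257 + 971 + 1039 + 996 + 1127 + 1251 + 1184 + 944 + 922 + 905 = 10596
65+: 608
Youth dependency ratio = 5389 / 10596 × 100 = 51
Old-age dependency ratio = 608 / 10596 × 100 = 6
Total dependency ratio = (5389 + 608) / 10596 × 100 = 5997 / 10596 × 100 = 57

Youth dependency ratio: 51
Old-age dependency ratio: 6
Total dependency ratio: 57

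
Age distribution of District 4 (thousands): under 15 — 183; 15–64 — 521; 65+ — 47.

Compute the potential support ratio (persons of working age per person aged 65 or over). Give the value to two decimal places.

Potential support ratio: 11.09

Potential support ratio = 521 / 47 = 11.09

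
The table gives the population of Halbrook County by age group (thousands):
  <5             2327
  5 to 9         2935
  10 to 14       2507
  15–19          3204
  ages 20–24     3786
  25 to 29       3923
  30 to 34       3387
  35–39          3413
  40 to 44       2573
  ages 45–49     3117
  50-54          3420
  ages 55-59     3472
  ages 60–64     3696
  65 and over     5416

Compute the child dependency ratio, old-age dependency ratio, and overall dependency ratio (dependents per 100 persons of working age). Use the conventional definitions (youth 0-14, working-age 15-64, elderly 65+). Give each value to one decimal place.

Youth dependency ratio: 22.9
Old-age dependency ratio: 15.9
Total dependency ratio: 38.8

0–14: 2327 + 2935 + 2507 = 7769
15–64: 3204 + 3786 + 3923 + 3387 + 3413 + 2573 + 3117 + 3420 + 3472 + 3696 = 33991
65+: 5416
Youth dependency ratio = 7769 / 33991 × 100 = 22.9
Old-age dependency ratio = 5416 / 33991 × 100 = 15.9
Total dependency ratio = (7769 + 5416) / 33991 × 100 = 13185 / 33991 × 100 = 38.8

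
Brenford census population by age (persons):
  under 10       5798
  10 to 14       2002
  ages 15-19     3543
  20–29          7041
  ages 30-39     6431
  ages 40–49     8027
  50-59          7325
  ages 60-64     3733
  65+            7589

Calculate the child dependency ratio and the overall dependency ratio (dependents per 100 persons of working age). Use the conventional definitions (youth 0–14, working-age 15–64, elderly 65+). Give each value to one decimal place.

0–14: 5798 + 2002 = 7800
15–64: 3543 + 7041 + 6431 + 8027 + 7325 + 3733 = 36100
65+: 7589
Youth dependency ratio = 7800 / 36100 × 100 = 21.6
Total dependency ratio = (7800 + 7589) / 36100 × 100 = 15389 / 36100 × 100 = 42.6

Youth dependency ratio: 21.6
Total dependency ratio: 42.6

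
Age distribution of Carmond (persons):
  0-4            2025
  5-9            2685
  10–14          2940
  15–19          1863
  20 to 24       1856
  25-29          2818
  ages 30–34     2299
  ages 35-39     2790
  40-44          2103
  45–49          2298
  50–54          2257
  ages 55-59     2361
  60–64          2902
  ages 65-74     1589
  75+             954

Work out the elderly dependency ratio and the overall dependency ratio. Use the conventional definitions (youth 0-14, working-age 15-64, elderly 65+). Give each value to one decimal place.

0–14: 2025 + 2685 + 2940 = 7650
15–64: 1863 + 1856 + 2818 + 2299 + 2790 + 2103 + 2298 + 2257 + 2361 + 2902 = 23547
65+: 1589 + 954 = 2543
Old-age dependency ratio = 2543 / 23547 × 100 = 10.8
Total dependency ratio = (7650 + 2543) / 23547 × 100 = 10193 / 23547 × 100 = 43.3

Old-age dependency ratio: 10.8
Total dependency ratio: 43.3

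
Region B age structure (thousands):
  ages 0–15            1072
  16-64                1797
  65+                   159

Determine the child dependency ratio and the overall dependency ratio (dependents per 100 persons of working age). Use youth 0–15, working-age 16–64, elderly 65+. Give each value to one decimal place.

Youth dependency ratio: 59.7
Total dependency ratio: 68.5

Youth dependency ratio = 1072 / 1797 × 100 = 59.7
Total dependency ratio = (1072 + 159) / 1797 × 100 = 1231 / 1797 × 100 = 68.5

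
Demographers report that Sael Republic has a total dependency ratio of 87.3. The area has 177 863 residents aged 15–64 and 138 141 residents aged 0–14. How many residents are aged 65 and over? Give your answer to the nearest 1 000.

Aged 65 and over: 17 000

Total dependency ratio = (youth + elderly) / working-age × 100
87.3 = (138 141 + E) / 177 863 × 100
⇒ 17 000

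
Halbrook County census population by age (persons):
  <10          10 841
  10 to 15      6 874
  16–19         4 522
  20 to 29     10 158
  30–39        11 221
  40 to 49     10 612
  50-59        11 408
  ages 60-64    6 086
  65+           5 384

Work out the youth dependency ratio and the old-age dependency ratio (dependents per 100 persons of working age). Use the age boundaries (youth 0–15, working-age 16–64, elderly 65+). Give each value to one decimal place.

0–15: 10 841 + 6 874 = 17 715
16–64: 4 522 + 10 158 + 11 221 + 10 612 + 11 408 + 6 086 = 54 007
65+: 5 384
Youth dependency ratio = 17 715 / 54 007 × 100 = 32.8
Old-age dependency ratio = 5 384 / 54 007 × 100 = 10.0

Youth dependency ratio: 32.8
Old-age dependency ratio: 10.0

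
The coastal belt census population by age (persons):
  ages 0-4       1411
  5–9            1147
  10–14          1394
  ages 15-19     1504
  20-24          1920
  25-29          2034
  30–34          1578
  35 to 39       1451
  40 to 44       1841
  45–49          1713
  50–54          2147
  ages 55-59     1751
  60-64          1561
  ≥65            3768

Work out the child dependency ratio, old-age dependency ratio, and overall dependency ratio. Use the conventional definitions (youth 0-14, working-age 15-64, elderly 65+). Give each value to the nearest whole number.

Youth dependency ratio: 23
Old-age dependency ratio: 22
Total dependency ratio: 44

0–14: 1411 + 1147 + 1394 = 3952
15–64: 1504 + 1920 + 2034 + 1578 + 1451 + 1841 + 1713 + 2147 + 1751 + 1561 = 17500
65+: 3768
Youth dependency ratio = 3952 / 17500 × 100 = 23
Old-age dependency ratio = 3768 / 17500 × 100 = 22
Total dependency ratio = (3952 + 3768) / 17500 × 100 = 7720 / 17500 × 100 = 44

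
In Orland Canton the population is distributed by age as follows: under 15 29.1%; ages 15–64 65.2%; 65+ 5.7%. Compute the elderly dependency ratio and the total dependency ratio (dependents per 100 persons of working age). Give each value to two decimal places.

Old-age dependency ratio = 5.7 / 65.2 × 100 = 8.74
Total dependency ratio = (29.1 + 5.7) / 65.2 × 100 = 34.8 / 65.2 × 100 = 53.37

Old-age dependency ratio: 8.74
Total dependency ratio: 53.37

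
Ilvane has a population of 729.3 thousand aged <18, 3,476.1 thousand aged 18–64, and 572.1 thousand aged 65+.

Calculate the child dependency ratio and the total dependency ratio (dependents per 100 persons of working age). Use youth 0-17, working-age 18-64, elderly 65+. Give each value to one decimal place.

Youth dependency ratio = 729.3 / 3,476.1 × 100 = 21.0
Total dependency ratio = (729.3 + 572.1) / 3,476.1 × 100 = 1,301.4 / 3,476.1 × 100 = 37.4

Youth dependency ratio: 21.0
Total dependency ratio: 37.4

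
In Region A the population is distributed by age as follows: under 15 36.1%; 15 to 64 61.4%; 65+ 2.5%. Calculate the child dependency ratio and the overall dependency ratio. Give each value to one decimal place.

Youth dependency ratio: 58.8
Total dependency ratio: 62.9

Youth dependency ratio = 36.1 / 61.4 × 100 = 58.8
Total dependency ratio = (36.1 + 2.5) / 61.4 × 100 = 38.6 / 61.4 × 100 = 62.9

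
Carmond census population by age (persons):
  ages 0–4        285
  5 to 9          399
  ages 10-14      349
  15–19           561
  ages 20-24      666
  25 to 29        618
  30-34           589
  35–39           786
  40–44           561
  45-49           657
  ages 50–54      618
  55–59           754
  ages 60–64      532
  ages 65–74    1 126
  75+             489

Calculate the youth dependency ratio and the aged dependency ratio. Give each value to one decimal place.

Youth dependency ratio: 16.3
Old-age dependency ratio: 25.5

0–14: 285 + 399 + 349 = 1 033
15–64: 561 + 666 + 618 + 589 + 786 + 561 + 657 + 618 + 754 + 532 = 6 342
65+: 1 126 + 489 = 1 615
Youth dependency ratio = 1 033 / 6 342 × 100 = 16.3
Old-age dependency ratio = 1 615 / 6 342 × 100 = 25.5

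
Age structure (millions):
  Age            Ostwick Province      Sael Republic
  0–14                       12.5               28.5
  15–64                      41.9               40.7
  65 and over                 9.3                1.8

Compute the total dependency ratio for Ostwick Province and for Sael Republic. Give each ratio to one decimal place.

Ostwick Province: 52.0
Sael Republic: 74.4

Ostwick Province: (12.5 + 9.3) / 41.9 × 100 = 21.8 / 41.9 × 100 = 52.0
Sael Republic: (28.5 + 1.8) / 40.7 × 100 = 30.3 / 40.7 × 100 = 74.4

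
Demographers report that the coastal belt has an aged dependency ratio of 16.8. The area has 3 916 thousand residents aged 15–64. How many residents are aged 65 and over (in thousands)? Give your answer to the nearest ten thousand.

Old-age dependency ratio = elderly / working-age × 100
16.8 = E / 3 916 × 100
⇒ 660

Aged 65 and over: 660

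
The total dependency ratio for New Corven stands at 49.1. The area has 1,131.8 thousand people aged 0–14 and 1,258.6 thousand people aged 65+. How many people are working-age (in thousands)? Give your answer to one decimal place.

Total dependency ratio = (youth + elderly) / working-age × 100
49.1 = (1,131.8 + 1,258.6) / W × 100
⇒ 4,868.4

Working-age: 4,868.4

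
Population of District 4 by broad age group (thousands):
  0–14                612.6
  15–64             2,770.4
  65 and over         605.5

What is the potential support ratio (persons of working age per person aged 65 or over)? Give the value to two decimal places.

Potential support ratio: 4.58

Potential support ratio = 2,770.4 / 605.5 = 4.58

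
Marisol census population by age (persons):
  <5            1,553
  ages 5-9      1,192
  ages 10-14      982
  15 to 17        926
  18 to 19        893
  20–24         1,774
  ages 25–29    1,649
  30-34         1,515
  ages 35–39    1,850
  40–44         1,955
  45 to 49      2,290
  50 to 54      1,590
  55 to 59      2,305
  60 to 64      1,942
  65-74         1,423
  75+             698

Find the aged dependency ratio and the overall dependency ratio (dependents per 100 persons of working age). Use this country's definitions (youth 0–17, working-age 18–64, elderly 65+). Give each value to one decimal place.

Old-age dependency ratio: 11.9
Total dependency ratio: 38.1

0–17: 1,553 + 1,192 + 982 + 926 = 4,653
18–64: 893 + 1,774 + 1,649 + 1,515 + 1,850 + 1,955 + 2,290 + 1,590 + 2,305 + 1,942 = 17,763
65+: 1,423 + 698 = 2,121
Old-age dependency ratio = 2,121 / 17,763 × 100 = 11.9
Total dependency ratio = (4,653 + 2,121) / 17,763 × 100 = 6,774 / 17,763 × 100 = 38.1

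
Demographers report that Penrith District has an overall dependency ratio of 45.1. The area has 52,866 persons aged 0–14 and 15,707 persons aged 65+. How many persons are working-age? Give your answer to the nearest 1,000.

Total dependency ratio = (youth + elderly) / working-age × 100
45.1 = (52,866 + 15,707) / W × 100
⇒ 152,000

Working-age: 152,000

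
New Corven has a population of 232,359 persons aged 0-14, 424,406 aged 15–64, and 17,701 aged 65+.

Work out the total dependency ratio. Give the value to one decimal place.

Total dependency ratio: 58.9

Total dependency ratio = (232,359 + 17,701) / 424,406 × 100 = 250,060 / 424,406 × 100 = 58.9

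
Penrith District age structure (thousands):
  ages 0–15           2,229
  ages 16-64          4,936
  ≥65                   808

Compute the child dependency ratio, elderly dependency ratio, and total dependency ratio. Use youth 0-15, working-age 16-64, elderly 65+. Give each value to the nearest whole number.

Youth dependency ratio = 2,229 / 4,936 × 100 = 45
Old-age dependency ratio = 808 / 4,936 × 100 = 16
Total dependency ratio = (2,229 + 808) / 4,936 × 100 = 3,037 / 4,936 × 100 = 62

Youth dependency ratio: 45
Old-age dependency ratio: 16
Total dependency ratio: 62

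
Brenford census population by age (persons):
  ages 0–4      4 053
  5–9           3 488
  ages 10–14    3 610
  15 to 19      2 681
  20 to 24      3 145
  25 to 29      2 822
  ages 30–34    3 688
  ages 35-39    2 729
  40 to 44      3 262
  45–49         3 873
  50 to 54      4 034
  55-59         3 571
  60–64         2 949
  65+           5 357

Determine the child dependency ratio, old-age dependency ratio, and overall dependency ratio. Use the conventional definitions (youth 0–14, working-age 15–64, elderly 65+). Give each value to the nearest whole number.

Youth dependency ratio: 34
Old-age dependency ratio: 16
Total dependency ratio: 50

0–14: 4 053 + 3 488 + 3 610 = 11 151
15–64: 2 681 + 3 145 + 2 822 + 3 688 + 2 729 + 3 262 + 3 873 + 4 034 + 3 571 + 2 949 = 32 754
65+: 5 357
Youth dependency ratio = 11 151 / 32 754 × 100 = 34
Old-age dependency ratio = 5 357 / 32 754 × 100 = 16
Total dependency ratio = (11 151 + 5 357) / 32 754 × 100 = 16 508 / 32 754 × 100 = 50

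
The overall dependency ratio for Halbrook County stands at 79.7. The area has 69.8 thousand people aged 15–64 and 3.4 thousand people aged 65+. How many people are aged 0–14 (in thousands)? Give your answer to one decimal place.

Aged 0–14: 52.2

Total dependency ratio = (youth + elderly) / working-age × 100
79.7 = (Y + 3.4) / 69.8 × 100
⇒ 52.2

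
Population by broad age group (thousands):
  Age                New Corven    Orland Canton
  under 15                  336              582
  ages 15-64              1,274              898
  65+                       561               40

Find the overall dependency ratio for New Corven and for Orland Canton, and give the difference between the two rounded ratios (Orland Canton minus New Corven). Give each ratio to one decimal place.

New Corven: (336 + 561) / 1,274 × 100 = 897 / 1,274 × 100 = 70.4
Orland Canton: (582 + 40) / 898 × 100 = 622 / 898 × 100 = 69.3

New Corven: 70.4
Orland Canton: 69.3
Difference: -1.1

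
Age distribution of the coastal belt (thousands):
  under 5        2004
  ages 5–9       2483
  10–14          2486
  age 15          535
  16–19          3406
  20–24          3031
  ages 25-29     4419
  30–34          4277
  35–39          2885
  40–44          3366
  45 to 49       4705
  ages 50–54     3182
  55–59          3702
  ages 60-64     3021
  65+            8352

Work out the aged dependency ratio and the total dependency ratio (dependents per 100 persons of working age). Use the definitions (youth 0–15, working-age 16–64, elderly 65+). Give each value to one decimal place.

0–15: 2004 + 2483 + 2486 + 535 = 7508
16–64: 3406 + 3031 + 4419 + 4277 + 2885 + 3366 + 4705 + 3182 + 3702 + 3021 = 35994
65+: 8352
Old-age dependency ratio = 8352 / 35994 × 100 = 23.2
Total dependency ratio = (7508 + 8352) / 35994 × 100 = 15860 / 35994 × 100 = 44.1

Old-age dependency ratio: 23.2
Total dependency ratio: 44.1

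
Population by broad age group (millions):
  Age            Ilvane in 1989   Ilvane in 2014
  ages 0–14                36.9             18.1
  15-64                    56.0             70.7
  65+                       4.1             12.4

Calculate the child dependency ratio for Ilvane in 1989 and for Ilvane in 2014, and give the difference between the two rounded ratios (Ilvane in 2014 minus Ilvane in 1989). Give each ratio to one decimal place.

Ilvane in 1989: 65.9
Ilvane in 2014: 25.6
Difference: -40.3

Ilvane in 1989: 36.9 / 56.0 × 100 = 65.9
Ilvane in 2014: 18.1 / 70.7 × 100 = 25.6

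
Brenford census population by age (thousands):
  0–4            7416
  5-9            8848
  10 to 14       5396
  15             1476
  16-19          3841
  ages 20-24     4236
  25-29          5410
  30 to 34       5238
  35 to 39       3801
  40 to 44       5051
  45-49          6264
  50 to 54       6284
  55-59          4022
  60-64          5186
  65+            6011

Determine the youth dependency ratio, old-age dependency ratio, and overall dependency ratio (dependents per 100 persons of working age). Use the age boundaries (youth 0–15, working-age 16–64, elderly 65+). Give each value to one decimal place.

Youth dependency ratio: 46.9
Old-age dependency ratio: 12.2
Total dependency ratio: 59.1

0–15: 7416 + 8848 + 5396 + 1476 = 23136
16–64: 3841 + 4236 + 5410 + 5238 + 3801 + 5051 + 6264 + 6284 + 4022 + 5186 = 49333
65+: 6011
Youth dependency ratio = 23136 / 49333 × 100 = 46.9
Old-age dependency ratio = 6011 / 49333 × 100 = 12.2
Total dependency ratio = (23136 + 6011) / 49333 × 100 = 29147 / 49333 × 100 = 59.1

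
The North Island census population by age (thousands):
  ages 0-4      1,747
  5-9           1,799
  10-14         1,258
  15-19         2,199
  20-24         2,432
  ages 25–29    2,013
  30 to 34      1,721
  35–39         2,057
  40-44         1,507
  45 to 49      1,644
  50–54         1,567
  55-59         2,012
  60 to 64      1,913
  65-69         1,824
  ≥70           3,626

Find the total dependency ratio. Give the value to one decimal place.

Total dependency ratio: 53.8

0–14: 1,747 + 1,799 + 1,258 = 4,804
15–64: 2,199 + 2,432 + 2,013 + 1,721 + 2,057 + 1,507 + 1,644 + 1,567 + 2,012 + 1,913 = 19,065
65+: 1,824 + 3,626 = 5,450
Total dependency ratio = (4,804 + 5,450) / 19,065 × 100 = 10,254 / 19,065 × 100 = 53.8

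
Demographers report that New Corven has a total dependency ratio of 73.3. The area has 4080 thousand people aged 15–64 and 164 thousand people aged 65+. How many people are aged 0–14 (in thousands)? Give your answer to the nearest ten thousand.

Aged 0–14: 2830

Total dependency ratio = (youth + elderly) / working-age × 100
73.3 = (Y + 164) / 4080 × 100
⇒ 2830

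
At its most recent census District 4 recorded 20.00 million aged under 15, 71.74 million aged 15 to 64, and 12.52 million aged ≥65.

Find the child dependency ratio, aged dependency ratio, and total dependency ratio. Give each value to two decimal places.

Youth dependency ratio = 20.00 / 71.74 × 100 = 27.88
Old-age dependency ratio = 12.52 / 71.74 × 100 = 17.45
Total dependency ratio = (20.00 + 12.52) / 71.74 × 100 = 32.52 / 71.74 × 100 = 45.33

Youth dependency ratio: 27.88
Old-age dependency ratio: 17.45
Total dependency ratio: 45.33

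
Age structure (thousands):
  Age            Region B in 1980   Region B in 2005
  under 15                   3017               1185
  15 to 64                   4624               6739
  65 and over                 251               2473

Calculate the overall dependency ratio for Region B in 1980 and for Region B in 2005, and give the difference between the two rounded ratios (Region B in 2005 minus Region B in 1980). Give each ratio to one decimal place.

Region B in 1980: 70.7
Region B in 2005: 54.3
Difference: -16.4

Region B in 1980: (3017 + 251) / 4624 × 100 = 3268 / 4624 × 100 = 70.7
Region B in 2005: (1185 + 2473) / 6739 × 100 = 3658 / 6739 × 100 = 54.3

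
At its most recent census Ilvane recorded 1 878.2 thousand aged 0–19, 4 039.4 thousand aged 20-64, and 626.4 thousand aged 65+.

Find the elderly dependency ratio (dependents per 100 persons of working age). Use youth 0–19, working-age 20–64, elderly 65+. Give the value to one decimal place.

Old-age dependency ratio = 626.4 / 4 039.4 × 100 = 15.5

Old-age dependency ratio: 15.5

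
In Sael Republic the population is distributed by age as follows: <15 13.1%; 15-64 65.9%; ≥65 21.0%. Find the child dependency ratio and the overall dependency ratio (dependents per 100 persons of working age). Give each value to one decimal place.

Youth dependency ratio = 13.1 / 65.9 × 100 = 19.9
Total dependency ratio = (13.1 + 21.0) / 65.9 × 100 = 34.1 / 65.9 × 100 = 51.7

Youth dependency ratio: 19.9
Total dependency ratio: 51.7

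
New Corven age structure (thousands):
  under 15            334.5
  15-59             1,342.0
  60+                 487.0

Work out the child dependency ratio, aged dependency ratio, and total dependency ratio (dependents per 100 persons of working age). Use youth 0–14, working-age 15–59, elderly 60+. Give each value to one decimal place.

Youth dependency ratio = 334.5 / 1,342.0 × 100 = 24.9
Old-age dependency ratio = 487.0 / 1,342.0 × 100 = 36.3
Total dependency ratio = (334.5 + 487.0) / 1,342.0 × 100 = 821.5 / 1,342.0 × 100 = 61.2

Youth dependency ratio: 24.9
Old-age dependency ratio: 36.3
Total dependency ratio: 61.2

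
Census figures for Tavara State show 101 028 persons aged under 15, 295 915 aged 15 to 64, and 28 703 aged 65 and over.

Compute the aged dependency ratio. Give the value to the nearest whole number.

Old-age dependency ratio = 28 703 / 295 915 × 100 = 10

Old-age dependency ratio: 10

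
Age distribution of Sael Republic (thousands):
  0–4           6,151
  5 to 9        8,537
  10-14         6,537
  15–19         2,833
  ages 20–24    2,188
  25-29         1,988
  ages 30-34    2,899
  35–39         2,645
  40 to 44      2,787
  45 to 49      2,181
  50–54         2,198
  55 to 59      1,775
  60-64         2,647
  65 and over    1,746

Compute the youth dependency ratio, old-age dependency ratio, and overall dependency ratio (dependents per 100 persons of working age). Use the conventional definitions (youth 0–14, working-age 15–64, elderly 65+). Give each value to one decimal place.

Youth dependency ratio: 87.9
Old-age dependency ratio: 7.2
Total dependency ratio: 95.2

0–14: 6,151 + 8,537 + 6,537 = 21,225
15–64: 2,833 + 2,188 + 1,988 + 2,899 + 2,645 + 2,787 + 2,181 + 2,198 + 1,775 + 2,647 = 24,141
65+: 1,746
Youth dependency ratio = 21,225 / 24,141 × 100 = 87.9
Old-age dependency ratio = 1,746 / 24,141 × 100 = 7.2
Total dependency ratio = (21,225 + 1,746) / 24,141 × 100 = 22,971 / 24,141 × 100 = 95.2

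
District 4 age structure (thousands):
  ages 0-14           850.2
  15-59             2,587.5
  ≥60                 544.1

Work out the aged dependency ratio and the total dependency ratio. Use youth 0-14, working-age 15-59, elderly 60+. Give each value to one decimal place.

Old-age dependency ratio: 21.0
Total dependency ratio: 53.9

Old-age dependency ratio = 544.1 / 2,587.5 × 100 = 21.0
Total dependency ratio = (850.2 + 544.1) / 2,587.5 × 100 = 1,394.3 / 2,587.5 × 100 = 53.9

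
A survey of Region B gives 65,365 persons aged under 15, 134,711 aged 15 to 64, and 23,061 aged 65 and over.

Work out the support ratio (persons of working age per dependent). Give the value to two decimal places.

Support ratio: 1.52

Support ratio = 134,711 / (65,365 + 23,061) = 134,711 / 88,426 = 1.52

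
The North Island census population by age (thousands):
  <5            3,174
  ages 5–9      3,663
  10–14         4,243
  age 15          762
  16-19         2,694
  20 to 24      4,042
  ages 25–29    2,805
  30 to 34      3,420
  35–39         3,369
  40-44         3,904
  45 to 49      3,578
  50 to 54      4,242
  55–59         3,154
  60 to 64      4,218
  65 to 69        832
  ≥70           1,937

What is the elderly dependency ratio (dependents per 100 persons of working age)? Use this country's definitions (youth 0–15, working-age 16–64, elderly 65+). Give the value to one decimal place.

Old-age dependency ratio: 7.8

0–15: 3,174 + 3,663 + 4,243 + 762 = 11,842
16–64: 2,694 + 4,042 + 2,805 + 3,420 + 3,369 + 3,904 + 3,578 + 4,242 + 3,154 + 4,218 = 35,426
65+: 832 + 1,937 = 2,769
Old-age dependency ratio = 2,769 / 35,426 × 100 = 7.8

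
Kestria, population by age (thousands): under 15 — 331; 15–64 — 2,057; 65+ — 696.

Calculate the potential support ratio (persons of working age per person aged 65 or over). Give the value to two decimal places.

Potential support ratio = 2,057 / 696 = 2.96

Potential support ratio: 2.96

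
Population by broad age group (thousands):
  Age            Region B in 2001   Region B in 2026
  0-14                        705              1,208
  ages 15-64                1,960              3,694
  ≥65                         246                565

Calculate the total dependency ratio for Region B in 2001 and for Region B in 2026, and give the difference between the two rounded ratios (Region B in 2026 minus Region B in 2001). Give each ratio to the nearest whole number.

Region B in 2001: (705 + 246) / 1,960 × 100 = 951 / 1,960 × 100 = 49
Region B in 2026: (1,208 + 565) / 3,694 × 100 = 1,773 / 3,694 × 100 = 48

Region B in 2001: 49
Region B in 2026: 48
Difference: -1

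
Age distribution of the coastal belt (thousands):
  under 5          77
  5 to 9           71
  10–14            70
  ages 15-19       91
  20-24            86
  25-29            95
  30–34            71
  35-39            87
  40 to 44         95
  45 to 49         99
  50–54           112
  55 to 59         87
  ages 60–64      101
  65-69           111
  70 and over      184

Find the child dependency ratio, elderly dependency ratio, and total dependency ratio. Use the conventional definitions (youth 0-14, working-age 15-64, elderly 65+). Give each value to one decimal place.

Youth dependency ratio: 23.6
Old-age dependency ratio: 31.9
Total dependency ratio: 55.5

0–14: 77 + 71 + 70 = 218
15–64: 91 + 86 + 95 + 71 + 87 + 95 + 99 + 112 + 87 + 101 = 924
65+: 111 + 184 = 295
Youth dependency ratio = 218 / 924 × 100 = 23.6
Old-age dependency ratio = 295 / 924 × 100 = 31.9
Total dependency ratio = (218 + 295) / 924 × 100 = 513 / 924 × 100 = 55.5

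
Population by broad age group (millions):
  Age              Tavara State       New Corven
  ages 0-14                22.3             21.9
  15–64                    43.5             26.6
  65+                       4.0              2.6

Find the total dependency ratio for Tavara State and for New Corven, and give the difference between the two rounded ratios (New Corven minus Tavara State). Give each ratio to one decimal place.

Tavara State: (22.3 + 4.0) / 43.5 × 100 = 26.3 / 43.5 × 100 = 60.5
New Corven: (21.9 + 2.6) / 26.6 × 100 = 24.5 / 26.6 × 100 = 92.1

Tavara State: 60.5
New Corven: 92.1
Difference: +31.6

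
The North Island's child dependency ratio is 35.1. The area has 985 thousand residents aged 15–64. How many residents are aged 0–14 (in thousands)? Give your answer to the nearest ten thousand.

Youth dependency ratio = youth / working-age × 100
35.1 = Y / 985 × 100
⇒ 350

Aged 0–14: 350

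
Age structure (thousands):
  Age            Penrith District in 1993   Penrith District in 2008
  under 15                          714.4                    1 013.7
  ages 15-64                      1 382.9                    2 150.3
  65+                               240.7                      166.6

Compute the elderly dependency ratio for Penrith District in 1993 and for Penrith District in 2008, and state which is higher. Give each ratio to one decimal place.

Penrith District in 1993: 240.7 / 1 382.9 × 100 = 17.4
Penrith District in 2008: 166.6 / 2 150.3 × 100 = 7.7

Penrith District in 1993: 17.4
Penrith District in 2008: 7.7
Higher: Penrith District in 1993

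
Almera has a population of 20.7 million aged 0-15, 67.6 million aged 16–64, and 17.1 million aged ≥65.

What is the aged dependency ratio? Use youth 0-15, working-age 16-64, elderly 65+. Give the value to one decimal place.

Old-age dependency ratio = 17.1 / 67.6 × 100 = 25.3

Old-age dependency ratio: 25.3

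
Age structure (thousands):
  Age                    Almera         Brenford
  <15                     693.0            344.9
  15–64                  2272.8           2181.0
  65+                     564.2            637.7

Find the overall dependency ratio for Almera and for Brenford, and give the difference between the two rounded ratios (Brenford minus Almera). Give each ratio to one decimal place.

Almera: (693.0 + 564.2) / 2272.8 × 100 = 1257.2 / 2272.8 × 100 = 55.3
Brenford: (344.9 + 637.7) / 2181.0 × 100 = 982.6 / 2181.0 × 100 = 45.1

Almera: 55.3
Brenford: 45.1
Difference: -10.2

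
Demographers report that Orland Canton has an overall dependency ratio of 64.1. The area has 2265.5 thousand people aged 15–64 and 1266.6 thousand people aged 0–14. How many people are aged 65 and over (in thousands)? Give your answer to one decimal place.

Aged 65 and over: 185.6

Total dependency ratio = (youth + elderly) / working-age × 100
64.1 = (1266.6 + E) / 2265.5 × 100
⇒ 185.6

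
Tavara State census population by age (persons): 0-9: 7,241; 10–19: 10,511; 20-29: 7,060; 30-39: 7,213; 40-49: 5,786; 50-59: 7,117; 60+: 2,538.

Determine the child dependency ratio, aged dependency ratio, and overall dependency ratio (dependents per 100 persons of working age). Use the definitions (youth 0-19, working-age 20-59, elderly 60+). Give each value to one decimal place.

Youth dependency ratio: 65.3
Old-age dependency ratio: 9.3
Total dependency ratio: 74.7

0–19: 7,241 + 10,511 = 17,752
20–59: 7,060 + 7,213 + 5,786 + 7,117 = 27,176
60+: 2,538
Youth dependency ratio = 17,752 / 27,176 × 100 = 65.3
Old-age dependency ratio = 2,538 / 27,176 × 100 = 9.3
Total dependency ratio = (17,752 + 2,538) / 27,176 × 100 = 20,290 / 27,176 × 100 = 74.7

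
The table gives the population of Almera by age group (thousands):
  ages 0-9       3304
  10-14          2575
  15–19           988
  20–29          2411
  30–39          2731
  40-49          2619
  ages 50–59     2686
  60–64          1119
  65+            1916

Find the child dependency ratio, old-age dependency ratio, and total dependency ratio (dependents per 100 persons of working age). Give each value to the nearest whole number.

0–14: 3304 + 2575 = 5879
15–64: 988 + 2411 + 2731 + 2619 + 2686 + 1119 = 12554
65+: 1916
Youth dependency ratio = 5879 / 12554 × 100 = 47
Old-age dependency ratio = 1916 / 12554 × 100 = 15
Total dependency ratio = (5879 + 1916) / 12554 × 100 = 7795 / 12554 × 100 = 62

Youth dependency ratio: 47
Old-age dependency ratio: 15
Total dependency ratio: 62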